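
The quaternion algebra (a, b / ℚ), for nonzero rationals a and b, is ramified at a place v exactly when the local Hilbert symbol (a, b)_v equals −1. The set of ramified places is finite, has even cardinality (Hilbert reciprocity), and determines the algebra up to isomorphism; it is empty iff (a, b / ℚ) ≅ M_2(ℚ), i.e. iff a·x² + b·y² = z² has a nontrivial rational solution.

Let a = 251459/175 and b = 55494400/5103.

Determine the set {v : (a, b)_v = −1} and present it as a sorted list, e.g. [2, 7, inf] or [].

[7, 23]

(a, b) ≡ (2093, 60697) mod (ℚ^×)²; places V = {2, 3, 5, 7, 13, 23, 29, ∞}.
(a,b)_∞: sgn(2093)=+, sgn(60697)=+, so +1.
(a,b)_13: α=1, u≡2; β=1, v≡6 (mod 13); (2|13)=-1, (6|13)=-1; sign (−1)^0·-1^1·-1^1 = +1.
(a,b)_5: α=-2, u≡2; β=2, v≡2 (mod 5); (2|5)=-1, (2|5)=-1; sign (−1)^0·-1^2·-1^-2 = +1.
(a,b)_7: α=-1, u≡3; β=-1, v≡3 (mod 7); (3|7)=-1, (3|7)=-1; sign (−1)^1·-1^-1·-1^-1 = -1.
(a,b)_2: α=0, β=8; u≡5, v≡1 (mod 8); ε(u)ε(v)=0·0, αω(v)=0·0, βω(u)=8·1; sum ≡ 0  ⇒  +1.
(a,b)_23: α=1, u≡17; β=1, v≡5 (mod 23); (17|23)=-1, (5|23)=-1; sign (−1)^1·-1^1·-1^1 = -1.
(a,b)_29: α=2, u≡9; β=1, v≡23 (mod 29); (9|29)=+1, (23|29)=+1; sign (−1)^0·+1^1·+1^2 = +1.
(a,b)_3: α=0, u≡2; β=-6, v≡1 (mod 3); (2|3)=-1, (1|3)=+1; sign (−1)^0·-1^-6·+1^0 = +1.
|Ram(2093, 60697)| = 2, even; anisotropic at {7, 23}.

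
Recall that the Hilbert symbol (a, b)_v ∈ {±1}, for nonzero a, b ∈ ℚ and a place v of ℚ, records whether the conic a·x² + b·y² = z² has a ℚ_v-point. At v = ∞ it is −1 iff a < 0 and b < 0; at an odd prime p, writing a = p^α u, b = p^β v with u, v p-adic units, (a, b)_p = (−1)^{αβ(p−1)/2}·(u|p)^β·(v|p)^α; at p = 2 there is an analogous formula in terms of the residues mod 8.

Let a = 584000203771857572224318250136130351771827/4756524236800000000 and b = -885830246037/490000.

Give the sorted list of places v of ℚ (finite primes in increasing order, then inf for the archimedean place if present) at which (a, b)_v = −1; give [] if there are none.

[7, 11]

(a, b) ≡ (8514429, -15001613) mod (ℚ^×)²; places V = {2, 3, 5, 7, 11, 23, 29, 31, 37, 41, ∞}.
(a,b)_29: α=5, u≡22; β=1, v≡7 (mod 29); (22|29)=+1, (7|29)=+1; sign (−1)^0·+1^1·+1^5 = +1.
(a,b)_23: α=-2, u≡8; β=0, v≡22 (mod 23); (8|23)=+1, (22|23)=-1; sign (−1)^0·+1^0·-1^-2 = +1.
(a,b)_11: α=3, u≡10; β=1, v≡6 (mod 11); (10|11)=-1, (6|11)=-1; sign (−1)^1·-1^1·-1^3 = -1.
(a,b)_37: α=4, u≡11; β=1, v≡1 (mod 37); (11|37)=+1, (1|37)=+1; sign (−1)^0·+1^1·+1^4 = +1.
(a,b)_2: α=-26, β=-4; u≡5, v≡3 (mod 8); ε(u)ε(v)=0·1, αω(v)=-26·1, βω(u)=-4·1; sum ≡ 0  ⇒  +1.
(a,b)_5: α=-8, u≡4; β=-4, v≡2 (mod 5); (4|5)=+1, (2|5)=-1; sign (−1)^0·+1^-4·-1^-8 = +1.
(a,b)_∞: sgn(8514429)=+, sgn(-15001613)=−, so +1.
(a,b)_41: α=3, u≡9; β=1, v≡32 (mod 41); (9|41)=+1, (32|41)=+1; sign (−1)^0·+1^1·+1^3 = +1.
(a,b)_3: α=33, u≡2; β=10, v≡1 (mod 3); (2|3)=-1, (1|3)=+1; sign (−1)^0·-1^10·+1^33 = +1.
(a,b)_31: α=3, u≡23; β=1, v≡10 (mod 31); (23|31)=-1, (10|31)=+1; sign (−1)^1·-1^1·+1^3 = +1.
(a,b)_7: α=-3, u≡5; β=-2, v≡3 (mod 7); (5|7)=-1, (3|7)=-1; sign (−1)^0·-1^-2·-1^-3 = -1.
|Ram(8514429, -15001613)| = 2, even; anisotropic at {7, 11}.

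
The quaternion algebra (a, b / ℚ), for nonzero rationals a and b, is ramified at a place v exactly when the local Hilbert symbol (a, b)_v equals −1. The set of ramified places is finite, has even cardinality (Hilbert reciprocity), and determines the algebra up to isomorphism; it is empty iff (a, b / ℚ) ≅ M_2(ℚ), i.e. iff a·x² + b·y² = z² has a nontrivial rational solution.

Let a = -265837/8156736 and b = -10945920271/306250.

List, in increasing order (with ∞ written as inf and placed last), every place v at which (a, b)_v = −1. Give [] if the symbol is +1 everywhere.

[2, 5, 23, inf]

Mod squares: a ≡ -13, b ≡ -3910. Check v ∈ {∞, 2, 3, 5, 7, 11, 13, 17, 23, 37}.
v=7: a=7^-2·(≡4), b=7^-2·(≡6) mod 7; (4|7)=+1, (6|7)=-1; (−1)^{-2·-2·3}·(+1)^-2·(-1)^-2 = +1.
v=13: a=13^3·(≡3), b=13^2·(≡4) mod 13; (3|13)=+1, (4|13)=+1; (−1)^{3·2·6}·(+1)^2·(+1)^3 = +1.
v=5: a=5^0·(≡3), b=5^-5·(≡3) mod 5; (3|5)=-1, (3|5)=-1; (−1)^{0·-5·2}·(-1)^-5·(-1)^0 = -1.
v=∞: -13 < 0 and -3910 < 0  ⇒  (a,b)_∞ = -1.
v=11: a=11^2·(≡5), b=11^2·(≡10) mod 11; (5|11)=+1, (10|11)=-1; (−1)^{2·2·5}·(+1)^2·(-1)^2 = +1.
v=2: v_2(a)=-6, v_2(b)=-1; units ≡ 3, 5 (mod 8); ε·ε+αω+βω = 1·0+-6·1+-1·1 ≡ 1  ⇒  (a,b)_2 = -1.
v=3: a=3^-2·(≡2), b=3^0·(≡2) mod 3; (2|3)=-1, (2|3)=-1; (−1)^{-2·0·1}·(-1)^0·(-1)^-2 = +1.
v=37: a=37^0·(≡13), b=37^2·(≡30) mod 37; (13|37)=-1, (30|37)=+1; (−1)^{0·2·18}·(-1)^2·(+1)^0 = +1.
v=17: a=17^-2·(≡15), b=17^1·(≡9) mod 17; (15|17)=+1, (9|17)=+1; (−1)^{-2·1·8}·(+1)^1·(+1)^-2 = +1.
v=23: a=23^0·(≡7), b=23^1·(≡15) mod 23; (7|23)=-1, (15|23)=-1; (−1)^{0·1·11}·(-1)^1·(-1)^0 = -1.
Ram(-13, -3910) = {2, 5, 23, ∞}; no ℚ_2-point on the conic.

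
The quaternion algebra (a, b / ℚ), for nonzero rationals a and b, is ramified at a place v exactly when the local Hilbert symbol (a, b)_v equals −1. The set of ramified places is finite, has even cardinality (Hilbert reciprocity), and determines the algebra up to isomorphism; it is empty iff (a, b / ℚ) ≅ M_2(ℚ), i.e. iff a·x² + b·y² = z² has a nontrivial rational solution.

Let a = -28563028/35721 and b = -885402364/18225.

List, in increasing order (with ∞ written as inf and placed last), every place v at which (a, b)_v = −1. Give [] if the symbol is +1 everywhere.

[29, 31, 47, inf]

Mod squares: a ≡ -42253, b ≡ -319. Check v ∈ {∞, 2, 3, 5, 7, 11, 13, 17, 29, 31, 47}.
v=31: a=31^1·(≡20), b=31^0·(≡6) mod 31; (20|31)=+1, (6|31)=-1; (−1)^{1·0·15}·(+1)^0·(-1)^1 = -1.
v=11: a=11^0·(≡3), b=11^1·(≡5) mod 11; (3|11)=+1, (5|11)=+1; (−1)^{0·1·5}·(+1)^1·(+1)^0 = +1.
v=3: a=3^-6·(≡2), b=3^-6·(≡2) mod 3; (2|3)=-1, (2|3)=-1; (−1)^{-6·-6·1}·(-1)^-6·(-1)^-6 = +1.
v=2: v_2(a)=2, v_2(b)=2; units ≡ 3, 1 (mod 8); ε·ε+αω+βω = 1·0+2·0+2·1 ≡ 0  ⇒  (a,b)_2 = +1.
v=5: a=5^0·(≡2), b=5^-2·(≡4) mod 5; (2|5)=-1, (4|5)=+1; (−1)^{0·-2·2}·(-1)^-2·(+1)^0 = +1.
v=7: a=7^-2·(≡3), b=7^4·(≡6) mod 7; (3|7)=-1, (6|7)=-1; (−1)^{-2·4·3}·(-1)^4·(-1)^-2 = +1.
v=17: a=17^0·(≡8), b=17^2·(≡13) mod 17; (8|17)=+1, (13|17)=+1; (−1)^{0·2·8}·(+1)^2·(+1)^0 = +1.
v=∞: -42253 < 0 and -319 < 0  ⇒  (a,b)_∞ = -1.
v=47: a=47^1·(≡33), b=47^0·(≡5) mod 47; (33|47)=-1, (5|47)=-1; (−1)^{1·0·23}·(-1)^0·(-1)^1 = -1.
v=29: a=29^1·(≡9), b=29^1·(≡2) mod 29; (9|29)=+1, (2|29)=-1; (−1)^{1·1·14}·(+1)^1·(-1)^1 = -1.
v=13: a=13^2·(≡4), b=13^0·(≡2) mod 13; (4|13)=+1, (2|13)=-1; (−1)^{2·0·6}·(+1)^0·(-1)^2 = +1.
|Ram(-42253, -319)| = 4, even; anisotropic at {29, 31, 47, ∞}.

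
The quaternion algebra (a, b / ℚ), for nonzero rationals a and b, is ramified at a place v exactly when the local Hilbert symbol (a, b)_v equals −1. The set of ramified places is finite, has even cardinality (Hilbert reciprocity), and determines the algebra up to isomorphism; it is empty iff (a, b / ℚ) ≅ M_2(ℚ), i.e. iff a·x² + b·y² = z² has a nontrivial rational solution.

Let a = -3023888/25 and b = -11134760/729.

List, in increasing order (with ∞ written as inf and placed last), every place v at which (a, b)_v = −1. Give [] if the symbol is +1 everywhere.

(a, b) ≡ (-3857, -56810) mod (ℚ^×)²; places V = {2, 3, 5, 7, 13, 19, 23, 29, ∞}.
(a,b)_19: α=1, u≡5; β=1, v≡13 (mod 19); (5|19)=+1, (13|19)=-1; sign (−1)^1·+1^1·-1^1 = +1.
(a,b)_2: α=4, β=3; u≡7, v≡3 (mod 8); ε(u)ε(v)=1·1, αω(v)=4·1, βω(u)=3·0; sum ≡ 1  ⇒  -1.
(a,b)_7: α=3, u≡1; β=2, v≡1 (mod 7); (1|7)=+1, (1|7)=+1; sign (−1)^0·+1^2·+1^3 = +1.
(a,b)_23: α=0, u≡7; β=1, v≡22 (mod 23); (7|23)=-1, (22|23)=-1; sign (−1)^0·-1^1·-1^0 = -1.
(a,b)_3: α=0, u≡1; β=-6, v≡1 (mod 3); (1|3)=+1, (1|3)=+1; sign (−1)^0·+1^-6·+1^0 = +1.
(a,b)_∞: sgn(-3857)=−, sgn(-56810)=−, so -1.
(a,b)_29: α=1, u≡26; β=0, v≡20 (mod 29); (26|29)=-1, (20|29)=+1; sign (−1)^0·-1^0·+1^1 = +1.
(a,b)_5: α=-2, u≡2; β=1, v≡2 (mod 5); (2|5)=-1, (2|5)=-1; sign (−1)^0·-1^1·-1^-2 = -1.
(a,b)_13: α=0, u≡10; β=1, v≡11 (mod 13); (10|13)=+1, (11|13)=-1; sign (−1)^0·+1^1·-1^0 = +1.
|Ram(-3857, -56810)| = 4, even; anisotropic at {2, 5, 23, ∞}.

[2, 5, 23, inf]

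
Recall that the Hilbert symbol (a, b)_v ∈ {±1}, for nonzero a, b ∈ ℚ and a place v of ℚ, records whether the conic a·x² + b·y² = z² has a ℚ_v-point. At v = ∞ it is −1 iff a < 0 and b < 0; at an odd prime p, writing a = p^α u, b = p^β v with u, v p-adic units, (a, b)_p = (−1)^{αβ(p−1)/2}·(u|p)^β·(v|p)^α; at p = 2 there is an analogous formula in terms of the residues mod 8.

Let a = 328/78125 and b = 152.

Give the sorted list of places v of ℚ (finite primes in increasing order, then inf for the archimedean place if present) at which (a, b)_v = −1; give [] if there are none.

(a, b) ≡ (410, 38) mod (ℚ^×)²; places V = {2, 5, 19, 41, ∞}.
(a,b)_∞: sgn(410)=+, sgn(38)=+, so +1.
(a,b)_19: α=0, u≡11; β=1, v≡8 (mod 19); (11|19)=+1, (8|19)=-1; sign (−1)^0·+1^1·-1^0 = +1.
(a,b)_5: α=-7, u≡3; β=0, v≡2 (mod 5); (3|5)=-1, (2|5)=-1; sign (−1)^0·-1^0·-1^-7 = -1.
(a,b)_41: α=1, u≡25; β=0, v≡29 (mod 41); (25|41)=+1, (29|41)=-1; sign (−1)^0·+1^0·-1^1 = -1.
(a,b)_2: α=3, β=3; u≡5, v≡3 (mod 8); ε(u)ε(v)=0·1, αω(v)=3·1, βω(u)=3·1; sum ≡ 0  ⇒  +1.
(410, 38 / ℚ) ramifies at {5, 41}: a division algebra.

[5, 41]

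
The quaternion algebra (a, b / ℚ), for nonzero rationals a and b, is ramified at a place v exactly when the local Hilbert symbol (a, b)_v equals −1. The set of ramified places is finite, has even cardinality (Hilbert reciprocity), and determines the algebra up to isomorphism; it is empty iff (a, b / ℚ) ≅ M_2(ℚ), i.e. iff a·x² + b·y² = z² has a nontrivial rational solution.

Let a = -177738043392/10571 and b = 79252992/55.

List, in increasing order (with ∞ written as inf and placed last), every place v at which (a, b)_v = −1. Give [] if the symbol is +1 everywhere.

Mod squares: a ≡ -143, b ≡ 4290. Check v ∈ {∞, 2, 3, 5, 7, 11, 13, 29, 31}.
v=7: a=7^2·(≡4), b=7^2·(≡5) mod 7; (4|7)=+1, (5|7)=-1; (−1)^{2·2·3}·(+1)^2·(-1)^2 = +1.
v=∞: -143 < 0 and 4290 > 0  ⇒  (a,b)_∞ = +1.
v=3: a=3^4·(≡1), b=3^5·(≡2) mod 3; (1|3)=+1, (2|3)=-1; (−1)^{4·5·1}·(+1)^5·(-1)^4 = +1.
v=11: a=11^-1·(≡9), b=11^-1·(≡1) mod 11; (9|11)=+1, (1|11)=+1; (−1)^{-1·-1·5}·(+1)^-1·(+1)^-1 = -1.
v=31: a=31^-2·(≡29), b=31^0·(≡26) mod 31; (29|31)=-1, (26|31)=-1; (−1)^{-2·0·15}·(-1)^0·(-1)^-2 = +1.
v=13: a=13^1·(≡8), b=13^1·(≡7) mod 13; (8|13)=-1, (7|13)=-1; (−1)^{1·1·6}·(-1)^1·(-1)^1 = +1.
v=2: v_2(a)=12, v_2(b)=9; units ≡ 1, 1 (mod 8); ε·ε+αω+βω = 0·0+12·0+9·0 ≡ 0  ⇒  (a,b)_2 = +1.
v=29: a=29^2·(≡3), b=29^0·(≡2) mod 29; (3|29)=-1, (2|29)=-1; (−1)^{2·0·14}·(-1)^0·(-1)^2 = +1.
v=5: a=5^0·(≡3), b=5^-1·(≡2) mod 5; (3|5)=-1, (2|5)=-1; (−1)^{0·-1·2}·(-1)^-1·(-1)^0 = -1.
(-143, 4290 / ℚ) ramifies at {5, 11}: a division algebra.

[5, 11]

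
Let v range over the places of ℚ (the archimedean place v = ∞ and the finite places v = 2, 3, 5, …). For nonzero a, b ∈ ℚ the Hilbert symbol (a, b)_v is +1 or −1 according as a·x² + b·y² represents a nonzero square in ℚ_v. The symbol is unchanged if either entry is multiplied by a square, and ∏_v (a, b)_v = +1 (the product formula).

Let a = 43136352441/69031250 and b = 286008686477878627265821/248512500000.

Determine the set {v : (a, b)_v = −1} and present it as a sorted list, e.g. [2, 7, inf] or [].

[2, 7]

(a, b) ≡ (17458, 602) mod (ℚ^×)²; places V = {2, 3, 5, 7, 13, 17, 19, 29, 43, 47, ∞}.
(a,b)_19: α=2, u≡7; β=2, v≡13 (mod 19); (7|19)=+1, (13|19)=-1; sign (−1)^0·+1^2·-1^2 = +1.
(a,b)_∞: sgn(17458)=+, sgn(602)=+, so +1.
(a,b)_43: α=1, u≡34; β=3, v≡1 (mod 43); (34|43)=-1, (1|43)=+1; sign (−1)^1·-1^3·+1^1 = +1.
(a,b)_17: α=0, u≡2; β=2, v≡3 (mod 17); (2|17)=+1, (3|17)=-1; sign (−1)^0·+1^2·-1^0 = +1.
(a,b)_29: α=1, u≡1; β=6, v≡28 (mod 29); (1|29)=+1, (28|29)=+1; sign (−1)^0·+1^6·+1^1 = +1.
(a,b)_47: α=-2, u≡2; β=-2, v≡26 (mod 47); (2|47)=+1, (26|47)=-1; sign (−1)^0·+1^-2·-1^-2 = +1.
(a,b)_2: α=-1, β=-5; u≡1, v≡5 (mod 8); ε(u)ε(v)=0·0, αω(v)=-1·1, βω(u)=-5·0; sum ≡ 1  ⇒  -1.
(a,b)_7: α=1, u≡2; β=3, v≡4 (mod 7); (2|7)=+1, (4|7)=+1; sign (−1)^1·+1^3·+1^1 = -1.
(a,b)_3: α=4, u≡1; β=-2, v≡2 (mod 3); (1|3)=+1, (2|3)=-1; sign (−1)^0·+1^-2·-1^4 = +1.
(a,b)_5: α=-6, u≡2; β=-8, v≡3 (mod 5); (2|5)=-1, (3|5)=-1; sign (−1)^0·-1^-8·-1^-6 = +1.
(a,b)_13: α=2, u≡12; β=2, v≡10 (mod 13); (12|13)=+1, (10|13)=+1; sign (−1)^0·+1^2·+1^2 = +1.
Ram(17458, 602) = {2, 7}; no ℚ_2-point on the conic.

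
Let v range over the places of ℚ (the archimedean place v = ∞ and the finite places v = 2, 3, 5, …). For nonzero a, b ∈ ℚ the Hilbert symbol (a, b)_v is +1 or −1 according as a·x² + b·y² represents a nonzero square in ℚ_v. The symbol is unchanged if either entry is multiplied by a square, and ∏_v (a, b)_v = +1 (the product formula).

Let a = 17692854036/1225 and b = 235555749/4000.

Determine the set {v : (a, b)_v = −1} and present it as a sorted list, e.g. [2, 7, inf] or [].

[2, 3]

(a, b) ≡ (429, 4290) mod (ℚ^×)²; places V = {2, 3, 5, 7, 11, 13, 19, ∞}.
(a,b)_∞: sgn(429)=+, sgn(4290)=+, so +1.
(a,b)_2: α=2, β=-5; u≡5, v≡1 (mod 8); ε(u)ε(v)=0·0, αω(v)=2·0, βω(u)=-5·1; sum ≡ 1  ⇒  -1.
(a,b)_5: α=-2, u≡4; β=-3, v≡2 (mod 5); (4|5)=+1, (2|5)=-1; sign (−1)^0·+1^-3·-1^-2 = +1.
(a,b)_13: α=5, u≡11; β=3, v≡5 (mod 13); (11|13)=-1, (5|13)=-1; sign (−1)^0·-1^3·-1^5 = +1.
(a,b)_3: α=1, u≡2; β=3, v≡2 (mod 3); (2|3)=-1, (2|3)=-1; sign (−1)^1·-1^3·-1^1 = -1.
(a,b)_11: α=1, u≡6; β=1, v≡9 (mod 11); (6|11)=-1, (9|11)=+1; sign (−1)^1·-1^1·+1^1 = +1.
(a,b)_19: α=2, u≡9; β=2, v≡3 (mod 19); (9|19)=+1, (3|19)=-1; sign (−1)^0·+1^2·-1^2 = +1.
(a,b)_7: α=-2, u≡1; β=0, v≡3 (mod 7); (1|7)=+1, (3|7)=-1; sign (−1)^0·+1^0·-1^-2 = +1.
(429, 4290 / ℚ) ramifies at {2, 3}: a division algebra.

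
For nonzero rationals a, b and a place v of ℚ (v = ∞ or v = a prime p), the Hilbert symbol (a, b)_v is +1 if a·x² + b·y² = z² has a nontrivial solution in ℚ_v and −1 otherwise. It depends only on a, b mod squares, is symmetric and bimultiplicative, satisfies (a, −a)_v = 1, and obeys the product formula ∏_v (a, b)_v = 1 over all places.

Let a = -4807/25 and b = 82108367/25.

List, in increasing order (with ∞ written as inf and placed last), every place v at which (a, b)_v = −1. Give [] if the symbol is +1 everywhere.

(a, b) ≡ (-4807, 227447) mod (ℚ^×)²; places V = {2, 5, 11, 19, 23, 29, 31, ∞}.
(a,b)_19: α=1, u≡18; β=2, v≡6 (mod 19); (18|19)=-1, (6|19)=+1; sign (−1)^0·-1^2·+1^1 = +1.
(a,b)_∞: sgn(-4807)=−, sgn(227447)=+, so +1.
(a,b)_2: α=0, β=0; u≡1, v≡7 (mod 8); ε(u)ε(v)=0·1, αω(v)=0·0, βω(u)=0·0; sum ≡ 0  ⇒  +1.
(a,b)_31: α=0, u≡21; β=1, v≡23 (mod 31); (21|31)=-1, (23|31)=-1; sign (−1)^0·-1^1·-1^0 = -1.
(a,b)_29: α=0, u≡20; β=1, v≡23 (mod 29); (20|29)=+1, (23|29)=+1; sign (−1)^0·+1^1·+1^0 = +1.
(a,b)_23: α=1, u≡22; β=1, v≡15 (mod 23); (22|23)=-1, (15|23)=-1; sign (−1)^1·-1^1·-1^1 = -1.
(a,b)_5: α=-2, u≡3; β=-2, v≡2 (mod 5); (3|5)=-1, (2|5)=-1; sign (−1)^0·-1^-2·-1^-2 = +1.
(a,b)_11: α=1, u≡1; β=1, v≡2 (mod 11); (1|11)=+1, (2|11)=-1; sign (−1)^1·+1^1·-1^1 = +1.
Ram(-4807, 227447) = {23, 31}; no ℚ_23-point on the conic.

[23, 31]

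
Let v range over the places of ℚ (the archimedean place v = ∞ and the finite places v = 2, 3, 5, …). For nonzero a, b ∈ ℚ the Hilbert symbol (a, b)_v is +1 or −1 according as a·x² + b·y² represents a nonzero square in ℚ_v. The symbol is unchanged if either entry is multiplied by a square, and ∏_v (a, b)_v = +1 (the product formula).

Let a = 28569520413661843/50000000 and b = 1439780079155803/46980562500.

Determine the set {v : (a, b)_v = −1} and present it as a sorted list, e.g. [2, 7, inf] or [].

[29, 37]

(a, b) ≡ (1671734, 835867) mod (ℚ^×)²; places V = {2, 3, 5, 7, 11, 17, 19, 29, 37, 41, ∞}.
(a,b)_17: α=0, u≡14; β=-4, v≡14 (mod 17); (14|17)=-1, (14|17)=-1; sign (−1)^0·-1^-4·-1^0 = +1.
(a,b)_∞: sgn(1671734)=+, sgn(835867)=+, so +1.
(a,b)_29: α=1, u≡6; β=1, v≡26 (mod 29); (6|29)=+1, (26|29)=-1; sign (−1)^0·+1^1·-1^1 = -1.
(a,b)_7: α=10, u≡1; β=6, v≡4 (mod 7); (1|7)=+1, (4|7)=+1; sign (−1)^0·+1^6·+1^10 = +1.
(a,b)_41: α=1, u≡39; β=1, v≡31 (mod 41); (39|41)=+1, (31|41)=+1; sign (−1)^0·+1^1·+1^1 = +1.
(a,b)_37: α=1, u≡22; β=1, v≡27 (mod 37); (22|37)=-1, (27|37)=+1; sign (−1)^0·-1^1·+1^1 = -1.
(a,b)_3: α=0, u≡2; β=-2, v≡1 (mod 3); (2|3)=-1, (1|3)=+1; sign (−1)^0·-1^-2·+1^0 = +1.
(a,b)_2: α=-7, β=-2; u≡3, v≡3 (mod 8); ε(u)ε(v)=1·1, αω(v)=-7·1, βω(u)=-2·1; sum ≡ 0  ⇒  +1.
(a,b)_5: α=-8, u≡1; β=-6, v≡3 (mod 5); (1|5)=+1, (3|5)=-1; sign (−1)^0·+1^-6·-1^-8 = +1.
(a,b)_11: α=2, u≡9; β=4, v≡6 (mod 11); (9|11)=+1, (6|11)=-1; sign (−1)^0·+1^4·-1^2 = +1.
(a,b)_19: α=1, u≡7; β=1, v≡3 (mod 19); (7|19)=+1, (3|19)=-1; sign (−1)^1·+1^1·-1^1 = +1.
|Ram(1671734, 835867)| = 2, even; anisotropic at {29, 37}.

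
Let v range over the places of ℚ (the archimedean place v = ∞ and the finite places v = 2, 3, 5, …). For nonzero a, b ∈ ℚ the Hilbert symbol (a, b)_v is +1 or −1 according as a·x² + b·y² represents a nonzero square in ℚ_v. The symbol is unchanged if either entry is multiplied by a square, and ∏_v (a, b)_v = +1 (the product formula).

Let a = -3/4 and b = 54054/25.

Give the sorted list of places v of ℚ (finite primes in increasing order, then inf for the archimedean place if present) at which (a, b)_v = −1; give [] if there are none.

[2, 11]

Mod squares: a ≡ -3, b ≡ 6006. Check v ∈ {∞, 2, 3, 5, 7, 11, 13}.
v=7: a=7^0·(≡1), b=7^1·(≡2) mod 7; (1|7)=+1, (2|7)=+1; (−1)^{0·1·3}·(+1)^1·(+1)^0 = +1.
v=2: v_2(a)=-2, v_2(b)=1; units ≡ 5, 3 (mod 8); ε·ε+αω+βω = 0·1+-2·1+1·1 ≡ 1  ⇒  (a,b)_2 = -1.
v=11: a=11^0·(≡2), b=11^1·(≡10) mod 11; (2|11)=-1, (10|11)=-1; (−1)^{0·1·5}·(-1)^1·(-1)^0 = -1.
v=3: a=3^1·(≡2), b=3^3·(≡1) mod 3; (2|3)=-1, (1|3)=+1; (−1)^{1·3·1}·(-1)^3·(+1)^1 = +1.
v=5: a=5^0·(≡3), b=5^-2·(≡4) mod 5; (3|5)=-1, (4|5)=+1; (−1)^{0·-2·2}·(-1)^-2·(+1)^0 = +1.
v=13: a=13^0·(≡9), b=13^1·(≡2) mod 13; (9|13)=+1, (2|13)=-1; (−1)^{0·1·6}·(+1)^1·(-1)^0 = +1.
v=∞: -3 < 0 and 6006 > 0  ⇒  (a,b)_∞ = +1.
(-3, 6006 / ℚ) ramifies at {2, 11}: a division algebra.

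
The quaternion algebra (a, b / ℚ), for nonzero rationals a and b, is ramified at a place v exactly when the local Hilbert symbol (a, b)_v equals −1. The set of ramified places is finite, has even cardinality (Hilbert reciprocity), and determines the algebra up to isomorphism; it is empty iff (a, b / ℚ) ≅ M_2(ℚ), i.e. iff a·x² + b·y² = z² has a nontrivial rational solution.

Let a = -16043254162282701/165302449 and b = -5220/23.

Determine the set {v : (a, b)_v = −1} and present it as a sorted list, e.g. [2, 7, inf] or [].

(a, b) ≡ (-29, -3335) mod (ℚ^×)²; places V = {2, 3, 5, 13, 17, 19, 23, 29, 31, 43, ∞}.
(a,b)_∞: sgn(-29)=−, sgn(-3335)=−, so -1.
(a,b)_23: α=-2, u≡21; β=-1, v≡1 (mod 23); (21|23)=-1, (1|23)=+1; sign (−1)^0·-1^-1·+1^-2 = -1.
(a,b)_19: α=2, u≡7; β=0, v≡6 (mod 19); (7|19)=+1, (6|19)=+1; sign (−1)^0·+1^0·+1^2 = +1.
(a,b)_2: α=0, β=2; u≡3, v≡1 (mod 8); ε(u)ε(v)=1·0, αω(v)=0·0, βω(u)=2·1; sum ≡ 0  ⇒  +1.
(a,b)_17: α=2, u≡7; β=0, v≡14 (mod 17); (7|17)=-1, (14|17)=-1; sign (−1)^0·-1^0·-1^2 = +1.
(a,b)_13: α=-2, u≡10; β=0, v≡11 (mod 13); (10|13)=+1, (11|13)=-1; sign (−1)^0·+1^0·-1^-2 = +1.
(a,b)_5: α=0, u≡1; β=1, v≡2 (mod 5); (1|5)=+1, (2|5)=-1; sign (−1)^0·+1^1·-1^0 = +1.
(a,b)_43: α=-2, u≡6; β=0, v≡3 (mod 43); (6|43)=+1, (3|43)=-1; sign (−1)^0·+1^0·-1^-2 = +1.
(a,b)_3: α=8, u≡1; β=2, v≡1 (mod 3); (1|3)=+1, (1|3)=+1; sign (−1)^0·+1^2·+1^8 = +1.
(a,b)_31: α=2, u≡4; β=0, v≡17 (mod 31); (4|31)=+1, (17|31)=-1; sign (−1)^0·+1^0·-1^2 = +1.
(a,b)_29: α=3, u≡28; β=1, v≡1 (mod 29); (28|29)=+1, (1|29)=+1; sign (−1)^0·+1^1·+1^3 = +1.
(-29, -3335 / ℚ) ramifies at {23, ∞}: a division algebra.

[23, inf]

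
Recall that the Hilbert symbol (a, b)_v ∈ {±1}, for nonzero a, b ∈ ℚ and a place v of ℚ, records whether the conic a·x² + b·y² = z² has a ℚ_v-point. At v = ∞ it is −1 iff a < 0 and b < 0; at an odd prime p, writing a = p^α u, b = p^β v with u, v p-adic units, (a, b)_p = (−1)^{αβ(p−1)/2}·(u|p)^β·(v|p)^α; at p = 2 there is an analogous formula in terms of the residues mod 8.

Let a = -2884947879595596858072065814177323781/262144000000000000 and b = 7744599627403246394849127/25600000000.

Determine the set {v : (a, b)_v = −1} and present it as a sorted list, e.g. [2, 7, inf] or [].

[2, 11, 19, 23]

(a, b) ≡ (-5513629, 527) mod (ℚ^×)²; places V = {2, 3, 5, 11, 13, 17, 19, 23, 31, 37, ∞}.
(a,b)_31: α=1, u≡14; β=1, v≡29 (mod 31); (14|31)=+1, (29|31)=-1; sign (−1)^1·+1^1·-1^1 = +1.
(a,b)_11: α=1, u≡9; β=0, v≡7 (mod 11); (9|11)=+1, (7|11)=-1; sign (−1)^0·+1^0·-1^1 = -1.
(a,b)_37: α=3, u≡32; β=2, v≡34 (mod 37); (32|37)=-1, (34|37)=+1; sign (−1)^0·-1^2·+1^3 = +1.
(a,b)_23: α=1, u≡4; β=0, v≡10 (mod 23); (4|23)=+1, (10|23)=-1; sign (−1)^0·+1^0·-1^1 = -1.
(a,b)_∞: sgn(-5513629)=−, sgn(527)=+, so +1.
(a,b)_5: α=-12, u≡1; β=-8, v≡2 (mod 5); (1|5)=+1, (2|5)=-1; sign (−1)^0·+1^-8·-1^-12 = +1.
(a,b)_17: α=4, u≡1; β=3, v≡12 (mod 17); (1|17)=+1, (12|17)=-1; sign (−1)^0·+1^3·-1^4 = +1.
(a,b)_2: α=-30, β=-16; u≡3, v≡7 (mod 8); ε(u)ε(v)=1·1, αω(v)=-30·0, βω(u)=-16·1; sum ≡ 1  ⇒  -1.
(a,b)_3: α=16, u≡2; β=10, v≡2 (mod 3); (2|3)=-1, (2|3)=-1; sign (−1)^0·-1^10·-1^16 = +1.
(a,b)_19: α=5, u≡13; β=4, v≡14 (mod 19); (13|19)=-1, (14|19)=-1; sign (−1)^0·-1^4·-1^5 = -1.
(a,b)_13: α=8, u≡1; β=6, v≡2 (mod 13); (1|13)=+1, (2|13)=-1; sign (−1)^0·+1^6·-1^8 = +1.
Ram(-5513629, 527) = {2, 11, 19, 23}; no ℚ_2-point on the conic.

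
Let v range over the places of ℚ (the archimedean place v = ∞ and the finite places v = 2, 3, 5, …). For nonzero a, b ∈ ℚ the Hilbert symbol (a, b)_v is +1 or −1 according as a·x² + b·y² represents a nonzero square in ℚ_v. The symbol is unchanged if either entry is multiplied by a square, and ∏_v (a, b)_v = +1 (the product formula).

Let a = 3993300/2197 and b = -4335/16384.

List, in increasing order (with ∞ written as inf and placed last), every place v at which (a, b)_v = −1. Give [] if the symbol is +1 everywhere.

[13, 29]

Mod squares: a ≡ 6409, b ≡ -15. Check v ∈ {∞, 2, 3, 5, 13, 17, 29}.
v=∞: 6409 > 0 and -15 < 0  ⇒  (a,b)_∞ = +1.
v=13: a=13^-3·(≡12), b=13^0·(≡5) mod 13; (12|13)=+1, (5|13)=-1; (−1)^{-3·0·6}·(+1)^0·(-1)^-3 = -1.
v=3: a=3^4·(≡1), b=3^1·(≡1) mod 3; (1|3)=+1, (1|3)=+1; (−1)^{4·1·1}·(+1)^1·(+1)^4 = +1.
v=2: v_2(a)=2, v_2(b)=-14; units ≡ 1, 1 (mod 8); ε·ε+αω+βω = 0·0+2·0+-14·0 ≡ 0  ⇒  (a,b)_2 = +1.
v=5: a=5^2·(≡1), b=5^1·(≡2) mod 5; (1|5)=+1, (2|5)=-1; (−1)^{2·1·2}·(+1)^1·(-1)^2 = +1.
v=17: a=17^1·(≡7), b=17^2·(≡8) mod 17; (7|17)=-1, (8|17)=+1; (−1)^{1·2·8}·(-1)^2·(+1)^1 = +1.
v=29: a=29^1·(≡3), b=29^0·(≡14) mod 29; (3|29)=-1, (14|29)=-1; (−1)^{1·0·14}·(-1)^0·(-1)^1 = -1.
|Ram(6409, -15)| = 2, even; anisotropic at {13, 29}.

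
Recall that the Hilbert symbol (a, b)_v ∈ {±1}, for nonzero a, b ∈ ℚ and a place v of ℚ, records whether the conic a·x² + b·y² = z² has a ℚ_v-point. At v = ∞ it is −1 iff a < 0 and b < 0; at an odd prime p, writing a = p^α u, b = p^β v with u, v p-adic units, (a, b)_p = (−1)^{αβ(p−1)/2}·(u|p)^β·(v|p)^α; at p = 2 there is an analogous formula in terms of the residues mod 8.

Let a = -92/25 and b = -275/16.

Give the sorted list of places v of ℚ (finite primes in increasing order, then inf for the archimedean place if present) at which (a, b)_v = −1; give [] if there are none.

[11, inf]

Mod squares: a ≡ -23, b ≡ -11. Check v ∈ {∞, 2, 5, 11, 23}.
v=23: a=23^1·(≡21), b=23^0·(≡13) mod 23; (21|23)=-1, (13|23)=+1; (−1)^{1·0·11}·(-1)^0·(+1)^1 = +1.
v=2: v_2(a)=2, v_2(b)=-4; units ≡ 1, 5 (mod 8); ε·ε+αω+βω = 0·0+2·1+-4·0 ≡ 0  ⇒  (a,b)_2 = +1.
v=5: a=5^-2·(≡3), b=5^2·(≡4) mod 5; (3|5)=-1, (4|5)=+1; (−1)^{-2·2·2}·(-1)^2·(+1)^-2 = +1.
v=∞: -23 < 0 and -11 < 0  ⇒  (a,b)_∞ = -1.
v=11: a=11^0·(≡6), b=11^1·(≡6) mod 11; (6|11)=-1, (6|11)=-1; (−1)^{0·1·5}·(-1)^1·(-1)^0 = -1.
Ram(-23, -11) = {11, ∞}; no ℚ_11-point on the conic.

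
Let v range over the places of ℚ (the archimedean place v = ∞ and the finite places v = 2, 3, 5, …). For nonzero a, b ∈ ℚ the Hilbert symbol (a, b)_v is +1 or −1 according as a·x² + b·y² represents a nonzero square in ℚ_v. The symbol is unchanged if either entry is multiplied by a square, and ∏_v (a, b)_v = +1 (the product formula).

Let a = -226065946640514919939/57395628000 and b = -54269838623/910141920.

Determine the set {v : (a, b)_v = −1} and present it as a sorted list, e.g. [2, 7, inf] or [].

(a, b) ≡ (-2730, -4290) mod (ℚ^×)²; places V = {2, 3, 5, 7, 11, 13, 17, 23, ∞}.
(a,b)_11: α=8, u≡1; β=5, v≡2 (mod 11); (1|11)=+1, (2|11)=-1; sign (−1)^0·+1^5·-1^8 = +1.
(a,b)_13: α=7, u≡2; β=1, v≡6 (mod 13); (2|13)=-1, (6|13)=-1; sign (−1)^0·-1^1·-1^7 = +1.
(a,b)_23: α=0, u≡5; β=2, v≡20 (mod 23); (5|23)=-1, (20|23)=-1; sign (−1)^0·-1^2·-1^0 = +1.
(a,b)_17: α=0, u≡6; β=-2, v≡6 (mod 17); (6|17)=-1, (6|17)=-1; sign (−1)^0·-1^-2·-1^0 = +1.
(a,b)_2: α=-5, β=-5; u≡3, v≡7 (mod 8); ε(u)ε(v)=1·1, αω(v)=-5·0, βω(u)=-5·1; sum ≡ 0  ⇒  +1.
(a,b)_3: α=-15, u≡2; β=-9, v≡1 (mod 3); (2|3)=-1, (1|3)=+1; sign (−1)^1·-1^-9·+1^-15 = +1.
(a,b)_5: α=-3, u≡4; β=-1, v≡3 (mod 5); (4|5)=+1, (3|5)=-1; sign (−1)^0·+1^-1·-1^-3 = -1.
(a,b)_∞: sgn(-2730)=−, sgn(-4290)=−, so -1.
(a,b)_7: α=5, u≡4; β=2, v≡4 (mod 7); (4|7)=+1, (4|7)=+1; sign (−1)^0·+1^2·+1^5 = +1.
(-2730, -4290 / ℚ) ramifies at {5, ∞}: a division algebra.

[5, inf]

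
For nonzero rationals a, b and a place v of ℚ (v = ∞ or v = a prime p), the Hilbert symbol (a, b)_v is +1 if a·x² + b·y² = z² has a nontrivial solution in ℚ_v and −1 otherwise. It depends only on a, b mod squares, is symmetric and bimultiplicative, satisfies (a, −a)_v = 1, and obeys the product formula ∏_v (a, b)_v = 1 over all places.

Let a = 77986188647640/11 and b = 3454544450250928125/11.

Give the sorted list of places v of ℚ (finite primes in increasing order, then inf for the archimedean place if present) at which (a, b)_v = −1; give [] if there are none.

[7, 11]

Mod squares: a ≡ 4290, b ≡ 15015. Check v ∈ {∞, 2, 3, 5, 7, 11, 13}.
v=7: a=7^4·(≡5), b=7^5·(≡5) mod 7; (5|7)=-1, (5|7)=-1; (−1)^{4·5·3}·(-1)^5·(-1)^4 = -1.
v=2: v_2(a)=3, v_2(b)=0; units ≡ 1, 7 (mod 8); ε·ε+αω+βω = 0·1+3·0+0·0 ≡ 0  ⇒  (a,b)_2 = +1.
v=13: a=13^5·(≡6), b=13^5·(≡6) mod 13; (6|13)=-1, (6|13)=-1; (−1)^{5·5·6}·(-1)^5·(-1)^5 = +1.
v=5: a=5^1·(≡3), b=5^5·(≡2) mod 5; (3|5)=-1, (2|5)=-1; (−1)^{1·5·2}·(-1)^5·(-1)^1 = +1.
v=3: a=3^7·(≡2), b=3^11·(≡1) mod 3; (2|3)=-1, (1|3)=+1; (−1)^{7·11·1}·(-1)^11·(+1)^7 = +1.
v=11: a=11^-1·(≡9), b=11^-1·(≡3) mod 11; (9|11)=+1, (3|11)=+1; (−1)^{-1·-1·5}·(+1)^-1·(+1)^-1 = -1.
v=∞: 4290 > 0 and 15015 > 0  ⇒  (a,b)_∞ = +1.
|Ram(4290, 15015)| = 2, even; anisotropic at {7, 11}.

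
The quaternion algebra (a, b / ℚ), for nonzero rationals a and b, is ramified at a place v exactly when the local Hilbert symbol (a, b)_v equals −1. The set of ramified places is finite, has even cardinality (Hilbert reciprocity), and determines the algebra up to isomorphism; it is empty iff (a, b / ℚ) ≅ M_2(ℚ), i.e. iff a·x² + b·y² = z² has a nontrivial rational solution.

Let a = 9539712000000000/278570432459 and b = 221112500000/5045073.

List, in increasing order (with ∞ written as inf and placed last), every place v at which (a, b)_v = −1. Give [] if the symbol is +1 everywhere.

(a, b) ≡ (55, 66) mod (ℚ^×)²; places V = {2, 3, 5, 7, 11, 13, 17, 19, 23, 37, ∞}.
(a,b)_2: α=16, β=5; u≡7, v≡1 (mod 8); ε(u)ε(v)=1·0, αω(v)=16·0, βω(u)=5·0; sum ≡ 0  ⇒  +1.
(a,b)_∞: sgn(55)=+, sgn(66)=+, so +1.
(a,b)_13: α=2, u≡9; β=0, v≡4 (mod 13); (9|13)=+1, (4|13)=+1; sign (−1)^0·+1^0·+1^2 = +1.
(a,b)_5: α=9, u≡1; β=8, v≡1 (mod 5); (1|5)=+1, (1|5)=+1; sign (−1)^0·+1^8·+1^9 = +1.
(a,b)_7: α=2, u≡6; β=2, v≡3 (mod 7); (6|7)=-1, (3|7)=-1; sign (−1)^0·-1^2·-1^2 = +1.
(a,b)_3: α=2, u≡1; β=-1, v≡1 (mod 3); (1|3)=+1, (1|3)=+1; sign (−1)^0·+1^-1·+1^2 = +1.
(a,b)_19: α=0, u≡16; β=2, v≡7 (mod 19); (16|19)=+1, (7|19)=+1; sign (−1)^0·+1^2·+1^0 = +1.
(a,b)_23: α=-2, u≡18; β=-2, v≡10 (mod 23); (18|23)=+1, (10|23)=-1; sign (−1)^0·+1^-2·-1^-2 = +1.
(a,b)_37: α=-2, u≡13; β=0, v≡17 (mod 37); (13|37)=-1, (17|37)=-1; sign (−1)^0·-1^0·-1^-2 = +1.
(a,b)_17: α=-2, u≡16; β=-2, v≡8 (mod 17); (16|17)=+1, (8|17)=+1; sign (−1)^0·+1^-2·+1^-2 = +1.
(a,b)_11: α=-3, u≡4; β=-1, v≡2 (mod 11); (4|11)=+1, (2|11)=-1; sign (−1)^1·+1^-1·-1^-3 = +1.
Ram(a, b) = ∅: the form 55·x² + 66·y² − z² is isotropic over every ℚ_v, so by Hasse–Minkowski it is isotropic over ℚ.

[]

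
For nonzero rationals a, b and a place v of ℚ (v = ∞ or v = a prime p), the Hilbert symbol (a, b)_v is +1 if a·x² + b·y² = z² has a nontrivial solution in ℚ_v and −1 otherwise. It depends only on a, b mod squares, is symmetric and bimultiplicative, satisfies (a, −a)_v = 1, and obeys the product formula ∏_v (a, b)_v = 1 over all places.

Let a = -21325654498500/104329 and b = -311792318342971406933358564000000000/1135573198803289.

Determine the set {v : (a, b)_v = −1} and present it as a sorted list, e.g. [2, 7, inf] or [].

(a, b) ≡ (-370185, -10) mod (ℚ^×)²; places V = {2, 3, 5, 11, 17, 19, 23, 29, 37, ∞}.
(a,b)_29: α=1, u≡9; β=2, v≡10 (mod 29); (9|29)=+1, (10|29)=-1; sign (−1)^0·+1^2·-1^1 = -1.
(a,b)_3: α=3, u≡1; β=10, v≡2 (mod 3); (1|3)=+1, (2|3)=-1; sign (−1)^0·+1^10·-1^3 = -1.
(a,b)_2: α=2, β=11; u≡7, v≡3 (mod 8); ε(u)ε(v)=1·1, αω(v)=2·1, βω(u)=11·0; sum ≡ 1  ⇒  -1.
(a,b)_∞: sgn(-370185)=−, sgn(-10)=−, so -1.
(a,b)_19: α=-2, u≡9; β=-6, v≡9 (mod 19); (9|19)=+1, (9|19)=+1; sign (−1)^0·+1^-6·+1^-2 = +1.
(a,b)_37: α=1, u≡24; β=2, v≡21 (mod 37); (24|37)=-1, (21|37)=+1; sign (−1)^0·-1^2·+1^1 = +1.
(a,b)_5: α=3, u≡3; β=9, v≡3 (mod 5); (3|5)=-1, (3|5)=-1; sign (−1)^0·-1^9·-1^3 = +1.
(a,b)_17: α=-2, u≡10; β=-6, v≡5 (mod 17); (10|17)=-1, (5|17)=-1; sign (−1)^0·-1^-6·-1^-2 = +1.
(a,b)_23: α=3, u≡21; β=8, v≡16 (mod 23); (21|23)=-1, (16|23)=+1; sign (−1)^0·-1^8·+1^3 = +1.
(a,b)_11: α=2, u≡3; β=4, v≡3 (mod 11); (3|11)=+1, (3|11)=+1; sign (−1)^0·+1^4·+1^2 = +1.
(-370185, -10 / ℚ) ramifies at {2, 3, 29, ∞}: a division algebra.

[2, 3, 29, inf]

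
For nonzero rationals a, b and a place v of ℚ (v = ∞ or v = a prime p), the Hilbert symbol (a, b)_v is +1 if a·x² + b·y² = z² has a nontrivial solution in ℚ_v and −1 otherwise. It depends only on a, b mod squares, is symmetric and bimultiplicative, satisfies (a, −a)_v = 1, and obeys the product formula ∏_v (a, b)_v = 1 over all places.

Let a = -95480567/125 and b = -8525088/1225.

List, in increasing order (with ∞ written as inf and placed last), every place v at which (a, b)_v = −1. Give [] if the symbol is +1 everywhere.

(a, b) ≡ (-198835, -6578) mod (ℚ^×)²; places V = {2, 3, 5, 7, 11, 13, 19, 23, ∞}.
(a,b)_5: α=-3, u≡3; β=-2, v≡3 (mod 5); (3|5)=-1, (3|5)=-1; sign (−1)^0·-1^-2·-1^-3 = -1.
(a,b)_∞: sgn(-198835)=−, sgn(-6578)=−, so -1.
(a,b)_19: α=1, u≡5; β=0, v≡13 (mod 19); (5|19)=+1, (13|19)=-1; sign (−1)^0·+1^0·-1^1 = -1.
(a,b)_13: α=1, u≡2; β=1, v≡3 (mod 13); (2|13)=-1, (3|13)=+1; sign (−1)^0·-1^1·+1^1 = -1.
(a,b)_11: α=0, u≡4; β=1, v≡2 (mod 11); (4|11)=+1, (2|11)=-1; sign (−1)^0·+1^1·-1^0 = +1.
(a,b)_7: α=5, u≡4; β=-2, v≡4 (mod 7); (4|7)=+1, (4|7)=+1; sign (−1)^0·+1^-2·+1^5 = +1.
(a,b)_3: α=0, u≡2; β=4, v≡1 (mod 3); (2|3)=-1, (1|3)=+1; sign (−1)^0·-1^4·+1^0 = +1.
(a,b)_23: α=1, u≡1; β=1, v≡2 (mod 23); (1|23)=+1, (2|23)=+1; sign (−1)^1·+1^1·+1^1 = -1.
(a,b)_2: α=0, β=5; u≡5, v≡7 (mod 8); ε(u)ε(v)=0·1, αω(v)=0·0, βω(u)=5·1; sum ≡ 1  ⇒  -1.
Ram(-198835, -6578) = {2, 5, 13, 19, 23, ∞}; no ℚ_2-point on the conic.

[2, 5, 13, 19, 23, inf]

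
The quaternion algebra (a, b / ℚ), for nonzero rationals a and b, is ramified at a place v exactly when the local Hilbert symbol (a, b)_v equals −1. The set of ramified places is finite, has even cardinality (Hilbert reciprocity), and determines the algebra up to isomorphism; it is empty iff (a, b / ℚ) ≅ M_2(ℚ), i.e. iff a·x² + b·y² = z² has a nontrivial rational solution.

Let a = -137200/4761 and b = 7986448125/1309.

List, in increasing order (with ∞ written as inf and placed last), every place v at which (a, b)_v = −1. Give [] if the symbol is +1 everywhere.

[17, 19]

Mod squares: a ≡ -7, b ≡ 572033. Check v ∈ {∞, 2, 3, 5, 7, 11, 17, 19, 23}.
v=7: a=7^3·(≡6), b=7^-1·(≡1) mod 7; (6|7)=-1, (1|7)=+1; (−1)^{3·-1·3}·(-1)^-1·(+1)^3 = +1.
v=5: a=5^2·(≡2), b=5^4·(≡3) mod 5; (2|5)=-1, (3|5)=-1; (−1)^{2·4·2}·(-1)^4·(-1)^2 = +1.
v=17: a=17^0·(≡7), b=17^-1·(≡6) mod 17; (7|17)=-1, (6|17)=-1; (−1)^{0·-1·8}·(-1)^-1·(-1)^0 = -1.
v=23: a=23^-2·(≡2), b=23^1·(≡18) mod 23; (2|23)=+1, (18|23)=+1; (−1)^{-2·1·11}·(+1)^1·(+1)^-2 = +1.
v=19: a=19^0·(≡12), b=19^3·(≡1) mod 19; (12|19)=-1, (1|19)=+1; (−1)^{0·3·9}·(-1)^3·(+1)^0 = -1.
v=2: v_2(a)=4, v_2(b)=0; units ≡ 1, 1 (mod 8); ε·ε+αω+βω = 0·0+4·0+0·0 ≡ 0  ⇒  (a,b)_2 = +1.
v=11: a=11^0·(≡4), b=11^-1·(≡2) mod 11; (4|11)=+1, (2|11)=-1; (−1)^{0·-1·5}·(+1)^-1·(-1)^0 = +1.
v=3: a=3^-2·(≡2), b=3^4·(≡2) mod 3; (2|3)=-1, (2|3)=-1; (−1)^{-2·4·1}·(-1)^4·(-1)^-2 = +1.
v=∞: -7 < 0 and 572033 > 0  ⇒  (a,b)_∞ = +1.
Ram(-7, 572033) = {17, 19}; no ℚ_17-point on the conic.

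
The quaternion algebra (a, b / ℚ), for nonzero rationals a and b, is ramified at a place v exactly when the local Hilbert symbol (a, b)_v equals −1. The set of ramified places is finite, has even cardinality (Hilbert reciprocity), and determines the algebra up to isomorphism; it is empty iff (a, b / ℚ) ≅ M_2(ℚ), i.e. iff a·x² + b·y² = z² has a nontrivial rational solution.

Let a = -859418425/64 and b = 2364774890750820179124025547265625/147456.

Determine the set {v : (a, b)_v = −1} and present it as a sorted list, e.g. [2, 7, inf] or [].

(a, b) ≡ (-34376737, 5330612089) mod (ℚ^×)²; places V = {2, 3, 5, 11, 17, 19, 23, 31, 37, 41, 43, ∞}.
(a,b)_2: α=-6, β=-14; u≡7, v≡1 (mod 8); ε(u)ε(v)=1·0, αω(v)=-6·0, βω(u)=-14·0; sum ≡ 0  ⇒  +1.
(a,b)_17: α=1, u≡5; β=3, v≡13 (mod 17); (5|17)=-1, (13|17)=+1; sign (−1)^0·-1^3·+1^1 = -1.
(a,b)_41: α=1, u≡12; β=3, v≡3 (mod 41); (12|41)=-1, (3|41)=-1; sign (−1)^0·-1^3·-1^1 = +1.
(a,b)_23: α=0, u≡16; β=1, v≡14 (mod 23); (16|23)=+1, (14|23)=-1; sign (−1)^0·+1^1·-1^0 = +1.
(a,b)_3: α=0, u≡2; β=-2, v≡1 (mod 3); (2|3)=-1, (1|3)=+1; sign (−1)^0·-1^-2·+1^0 = +1.
(a,b)_43: α=1, u≡21; β=3, v≡41 (mod 43); (21|43)=+1, (41|43)=+1; sign (−1)^1·+1^3·+1^1 = -1.
(a,b)_∞: sgn(-34376737)=−, sgn(5330612089)=+, so +1.
(a,b)_37: α=1, u≡22; β=3, v≡36 (mod 37); (22|37)=-1, (36|37)=+1; sign (−1)^0·-1^3·+1^1 = -1.
(a,b)_11: α=0, u≡4; β=1, v≡9 (mod 11); (4|11)=+1, (9|11)=+1; sign (−1)^0·+1^1·+1^0 = +1.
(a,b)_5: α=2, u≡2; β=8, v≡1 (mod 5); (2|5)=-1, (1|5)=+1; sign (−1)^0·-1^8·+1^2 = +1.
(a,b)_31: α=1, u≡16; β=4, v≡13 (mod 31); (16|31)=+1, (13|31)=-1; sign (−1)^0·+1^4·-1^1 = -1.
(a,b)_19: α=0, u≡9; β=1, v≡1 (mod 19); (9|19)=+1, (1|19)=+1; sign (−1)^0·+1^1·+1^0 = +1.
Ram(-34376737, 5330612089) = {17, 31, 37, 43}; no ℚ_17-point on the conic.

[17, 31, 37, 43]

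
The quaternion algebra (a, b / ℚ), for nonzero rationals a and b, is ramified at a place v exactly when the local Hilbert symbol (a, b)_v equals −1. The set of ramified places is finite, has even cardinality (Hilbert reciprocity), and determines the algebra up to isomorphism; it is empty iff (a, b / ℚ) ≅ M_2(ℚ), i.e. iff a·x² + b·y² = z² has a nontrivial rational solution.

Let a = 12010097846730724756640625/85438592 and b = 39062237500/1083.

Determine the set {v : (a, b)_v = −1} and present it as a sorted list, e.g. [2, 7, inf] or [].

[2, 11]

Mod squares: a ≡ 546, b ≡ 165. Check v ∈ {∞, 2, 3, 5, 7, 11, 13, 17, 19, 37, 41, 43}.
v=11: a=11^2·(≡2), b=11^1·(≡9) mod 11; (2|11)=-1, (9|11)=+1; (−1)^{2·1·5}·(-1)^1·(+1)^2 = -1.
v=3: a=3^1·(≡2), b=3^-1·(≡1) mod 3; (2|3)=-1, (1|3)=+1; (−1)^{1·-1·1}·(-1)^-1·(+1)^1 = +1.
v=2: v_2(a)=-7, v_2(b)=2; units ≡ 1, 5 (mod 8); ε·ε+αω+βω = 0·0+-7·1+2·0 ≡ 1  ⇒  (a,b)_2 = -1.
v=37: a=37^2·(≡33), b=37^0·(≡32) mod 37; (33|37)=+1, (32|37)=-1; (−1)^{2·0·18}·(+1)^0·(-1)^2 = +1.
v=13: a=13^5·(≡4), b=13^2·(≡12) mod 13; (4|13)=+1, (12|13)=+1; (−1)^{5·2·6}·(+1)^2·(+1)^5 = +1.
v=41: a=41^2·(≡12), b=41^2·(≡20) mod 41; (12|41)=-1, (20|41)=+1; (−1)^{2·2·20}·(-1)^2·(+1)^2 = +1.
v=7: a=7^3·(≡4), b=7^0·(≡4) mod 7; (4|7)=+1, (4|7)=+1; (−1)^{3·0·3}·(+1)^0·(+1)^3 = +1.
v=∞: 546 > 0 and 165 > 0  ⇒  (a,b)_∞ = +1.
v=17: a=17^2·(≡9), b=17^0·(≡12) mod 17; (9|17)=+1, (12|17)=-1; (−1)^{2·0·8}·(+1)^0·(-1)^2 = +1.
v=43: a=43^-2·(≡34), b=43^0·(≡21) mod 43; (34|43)=-1, (21|43)=+1; (−1)^{-2·0·21}·(-1)^0·(+1)^-2 = +1.
v=19: a=19^-2·(≡10), b=19^-2·(≡18) mod 19; (10|19)=-1, (18|19)=-1; (−1)^{-2·-2·9}·(-1)^-2·(-1)^-2 = +1.
v=5: a=5^8·(≡1), b=5^5·(≡2) mod 5; (1|5)=+1, (2|5)=-1; (−1)^{8·5·2}·(+1)^5·(-1)^8 = +1.
|Ram(546, 165)| = 2, even; anisotropic at {2, 11}.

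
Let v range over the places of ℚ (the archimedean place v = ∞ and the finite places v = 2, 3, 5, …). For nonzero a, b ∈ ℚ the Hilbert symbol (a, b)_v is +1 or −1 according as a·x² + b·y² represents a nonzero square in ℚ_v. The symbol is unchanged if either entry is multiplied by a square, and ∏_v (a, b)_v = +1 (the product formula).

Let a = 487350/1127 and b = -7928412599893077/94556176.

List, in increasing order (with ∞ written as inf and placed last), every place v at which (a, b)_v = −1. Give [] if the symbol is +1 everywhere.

(a, b) ≡ (138, -437) mod (ℚ^×)²; places V = {2, 3, 5, 7, 11, 13, 17, 19, 23, ∞}.
(a,b)_5: α=2, u≡2; β=0, v≡3 (mod 5); (2|5)=-1, (3|5)=-1; sign (−1)^0·-1^0·-1^2 = +1.
(a,b)_∞: sgn(138)=+, sgn(-437)=−, so +1.
(a,b)_11: α=0, u≡10; β=-2, v≡1 (mod 11); (10|11)=-1, (1|11)=+1; sign (−1)^0·-1^-2·+1^0 = +1.
(a,b)_19: α=2, u≡16; β=7, v≡10 (mod 19); (16|19)=+1, (10|19)=-1; sign (−1)^0·+1^7·-1^2 = +1.
(a,b)_13: α=0, u≡5; β=-2, v≡2 (mod 13); (5|13)=-1, (2|13)=-1; sign (−1)^0·-1^-2·-1^0 = +1.
(a,b)_7: α=-2, u≡5; β=0, v≡2 (mod 7); (5|7)=-1, (2|7)=+1; sign (−1)^0·-1^0·+1^-2 = +1.
(a,b)_2: α=1, β=-4; u≡5, v≡3 (mod 8); ε(u)ε(v)=0·1, αω(v)=1·1, βω(u)=-4·1; sum ≡ 1  ⇒  -1.
(a,b)_17: α=0, u≡9; β=-2, v≡6 (mod 17); (9|17)=+1, (6|17)=-1; sign (−1)^0·+1^-2·-1^0 = +1.
(a,b)_3: α=3, u≡1; β=6, v≡1 (mod 3); (1|3)=+1, (1|3)=+1; sign (−1)^0·+1^6·+1^3 = +1.
(a,b)_23: α=-1, u≡1; β=3, v≡18 (mod 23); (1|23)=+1, (18|23)=+1; sign (−1)^1·+1^3·+1^-1 = -1.
|Ram(138, -437)| = 2, even; anisotropic at {2, 23}.

[2, 23]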